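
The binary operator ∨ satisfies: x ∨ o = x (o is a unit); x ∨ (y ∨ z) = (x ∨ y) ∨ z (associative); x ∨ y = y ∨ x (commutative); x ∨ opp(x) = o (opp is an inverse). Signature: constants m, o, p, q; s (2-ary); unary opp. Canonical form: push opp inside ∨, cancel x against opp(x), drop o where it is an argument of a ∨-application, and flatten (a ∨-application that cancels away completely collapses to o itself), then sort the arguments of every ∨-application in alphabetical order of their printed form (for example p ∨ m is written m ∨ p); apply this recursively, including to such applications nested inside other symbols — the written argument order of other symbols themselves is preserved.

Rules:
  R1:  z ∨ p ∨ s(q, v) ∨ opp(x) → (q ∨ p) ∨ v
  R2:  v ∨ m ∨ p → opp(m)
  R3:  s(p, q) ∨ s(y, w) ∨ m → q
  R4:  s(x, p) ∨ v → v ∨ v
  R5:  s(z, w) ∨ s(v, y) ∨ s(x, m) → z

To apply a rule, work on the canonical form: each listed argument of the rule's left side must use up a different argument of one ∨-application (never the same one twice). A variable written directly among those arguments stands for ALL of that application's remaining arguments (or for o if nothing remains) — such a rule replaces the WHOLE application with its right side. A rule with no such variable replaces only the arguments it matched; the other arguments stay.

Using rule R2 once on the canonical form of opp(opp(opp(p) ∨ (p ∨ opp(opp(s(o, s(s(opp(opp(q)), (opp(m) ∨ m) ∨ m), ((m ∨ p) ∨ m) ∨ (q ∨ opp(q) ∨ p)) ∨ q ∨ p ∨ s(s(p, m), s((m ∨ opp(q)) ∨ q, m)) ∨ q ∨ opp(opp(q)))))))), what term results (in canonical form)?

Canonical form:  s(o, p ∨ q ∨ q ∨ q ∨ s(s(p, m), s(m, m)) ∨ s(s(q, m), m ∨ m ∨ p ∨ p))
Apply R2:  consuming m, p;  v := m ∨ p
Every leftover argument binds to the variable; the entire application is replaced.
New term:  s(o, p ∨ q ∨ q ∨ q ∨ s(s(p, m), s(m, m)) ∨ s(s(q, m), opp(m)))

Answer: s(o, p ∨ q ∨ q ∨ q ∨ s(s(p, m), s(m, m)) ∨ s(s(q, m), opp(m)))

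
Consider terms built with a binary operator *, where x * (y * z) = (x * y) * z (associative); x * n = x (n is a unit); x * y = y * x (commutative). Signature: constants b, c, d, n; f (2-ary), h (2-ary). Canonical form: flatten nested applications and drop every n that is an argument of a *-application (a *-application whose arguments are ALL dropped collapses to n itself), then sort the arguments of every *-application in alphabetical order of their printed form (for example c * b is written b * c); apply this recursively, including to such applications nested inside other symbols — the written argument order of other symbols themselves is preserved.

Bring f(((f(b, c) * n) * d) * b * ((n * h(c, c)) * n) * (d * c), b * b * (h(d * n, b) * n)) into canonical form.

Answer: f(b * c * d * d * f(b, c) * h(c, c), b * b * h(d, b))

Derivation:
Work inside:  ((f(b, c) * n) * d) * b * ((n * h(c, c)) * n) * (d * c)
Un-nest:  f(b, c) * n * d * b * n * h(c, c) * n * d * c
Unit:  drop n (×3)
Sort:  b * c * d * d * f(b, c) * h(c, c)
Rebuild:  f(b * c * d * d * f(b, c) * h(c, c), b * b * h(d, b))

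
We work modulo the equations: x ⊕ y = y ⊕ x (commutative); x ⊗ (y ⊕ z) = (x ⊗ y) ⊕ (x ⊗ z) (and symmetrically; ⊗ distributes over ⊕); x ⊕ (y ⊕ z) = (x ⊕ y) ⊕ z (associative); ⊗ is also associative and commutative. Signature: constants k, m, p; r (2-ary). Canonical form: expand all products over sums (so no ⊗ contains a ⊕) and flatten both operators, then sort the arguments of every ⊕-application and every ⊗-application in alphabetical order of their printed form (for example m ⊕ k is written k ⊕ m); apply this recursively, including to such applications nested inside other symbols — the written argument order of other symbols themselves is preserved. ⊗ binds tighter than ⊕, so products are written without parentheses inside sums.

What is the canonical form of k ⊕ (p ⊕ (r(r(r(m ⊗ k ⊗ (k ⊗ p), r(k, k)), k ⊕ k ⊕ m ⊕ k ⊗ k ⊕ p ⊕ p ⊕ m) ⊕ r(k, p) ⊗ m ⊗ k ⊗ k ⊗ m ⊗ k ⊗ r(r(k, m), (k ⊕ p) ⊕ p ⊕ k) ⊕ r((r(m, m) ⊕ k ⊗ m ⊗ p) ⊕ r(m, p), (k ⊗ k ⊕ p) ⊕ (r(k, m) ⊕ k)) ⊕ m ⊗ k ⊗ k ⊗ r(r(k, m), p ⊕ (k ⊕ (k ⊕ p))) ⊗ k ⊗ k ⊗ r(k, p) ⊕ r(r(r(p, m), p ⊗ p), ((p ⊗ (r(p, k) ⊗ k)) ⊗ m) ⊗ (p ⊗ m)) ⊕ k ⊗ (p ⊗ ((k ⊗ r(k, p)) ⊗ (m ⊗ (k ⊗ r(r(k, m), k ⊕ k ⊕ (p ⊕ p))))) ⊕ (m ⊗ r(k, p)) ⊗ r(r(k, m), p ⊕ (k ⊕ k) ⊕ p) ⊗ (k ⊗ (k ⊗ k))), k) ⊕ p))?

Expand:  k ⊕ p ⊕ r(k ⊗ k ⊗ k ⊗ k ⊗ m ⊗ r(k, p) ⊗ r(r(k, m), k ⊕ k ⊕ p ⊕ p) ⊕ k ⊗ k ⊗ k ⊗ k ⊗ m ⊗ r(k, p) ⊗ r(r(k, m), k ⊕ k ⊕ p ⊕ p) ⊕ k ⊗ k ⊗ k ⊗ m ⊗ m ⊗ r(k, p) ⊗ r(r(k, m), k ⊕ k ⊕ p ⊕ p) ⊕ k ⊗ k ⊗ k ⊗ m ⊗ p ⊗ r(k, p) ⊗ r(r(k, m), k ⊕ k ⊕ p ⊕ p) ⊕ r(k ⊗ m ⊗ p ⊕ r(m, m) ⊕ r(m, p), k ⊕ k ⊗ k ⊕ p ⊕ r(k, m)) ⊕ r(r(k ⊗ k ⊗ m ⊗ p, r(k, k)), k ⊕ k ⊕ k ⊗ k ⊕ m ⊕ m ⊕ p ⊕ p) ⊕ r(r(r(p, m), p ⊗ p), k ⊗ m ⊗ m ⊗ p ⊗ p ⊗ r(p, k)), k) ⊕ p
Sort arguments:  k ⊕ p ⊕ p ⊕ r(k ⊗ k ⊗ k ⊗ k ⊗ m ⊗ r(k, p) ⊗ r(r(k, m), k ⊕ k ⊕ p ⊕ p) ⊕ k ⊗ k ⊗ k ⊗ k ⊗ m ⊗ r(k, p) ⊗ r(r(k, m), k ⊕ k ⊕ p ⊕ p) ⊕ k ⊗ k ⊗ k ⊗ m ⊗ m ⊗ r(k, p) ⊗ r(r(k, m), k ⊕ k ⊕ p ⊕ p) ⊕ k ⊗ k ⊗ k ⊗ m ⊗ p ⊗ r(k, p) ⊗ r(r(k, m), k ⊕ k ⊕ p ⊕ p) ⊕ r(k ⊗ m ⊗ p ⊕ r(m, m) ⊕ r(m, p), k ⊕ k ⊗ k ⊕ p ⊕ r(k, m)) ⊕ r(r(k ⊗ k ⊗ m ⊗ p, r(k, k)), k ⊕ k ⊕ k ⊗ k ⊕ m ⊕ m ⊕ p ⊕ p) ⊕ r(r(r(p, m), p ⊗ p), k ⊗ m ⊗ m ⊗ p ⊗ p ⊗ r(p, k)), k)

Answer: k ⊕ p ⊕ p ⊕ r(k ⊗ k ⊗ k ⊗ k ⊗ m ⊗ r(k, p) ⊗ r(r(k, m), k ⊕ k ⊕ p ⊕ p) ⊕ k ⊗ k ⊗ k ⊗ k ⊗ m ⊗ r(k, p) ⊗ r(r(k, m), k ⊕ k ⊕ p ⊕ p) ⊕ k ⊗ k ⊗ k ⊗ m ⊗ m ⊗ r(k, p) ⊗ r(r(k, m), k ⊕ k ⊕ p ⊕ p) ⊕ k ⊗ k ⊗ k ⊗ m ⊗ p ⊗ r(k, p) ⊗ r(r(k, m), k ⊕ k ⊕ p ⊕ p) ⊕ r(k ⊗ m ⊗ p ⊕ r(m, m) ⊕ r(m, p), k ⊕ k ⊗ k ⊕ p ⊕ r(k, m)) ⊕ r(r(k ⊗ k ⊗ m ⊗ p, r(k, k)), k ⊕ k ⊕ k ⊗ k ⊕ m ⊕ m ⊕ p ⊕ p) ⊕ r(r(r(p, m), p ⊗ p), k ⊗ m ⊗ m ⊗ p ⊗ p ⊗ r(p, k)), k)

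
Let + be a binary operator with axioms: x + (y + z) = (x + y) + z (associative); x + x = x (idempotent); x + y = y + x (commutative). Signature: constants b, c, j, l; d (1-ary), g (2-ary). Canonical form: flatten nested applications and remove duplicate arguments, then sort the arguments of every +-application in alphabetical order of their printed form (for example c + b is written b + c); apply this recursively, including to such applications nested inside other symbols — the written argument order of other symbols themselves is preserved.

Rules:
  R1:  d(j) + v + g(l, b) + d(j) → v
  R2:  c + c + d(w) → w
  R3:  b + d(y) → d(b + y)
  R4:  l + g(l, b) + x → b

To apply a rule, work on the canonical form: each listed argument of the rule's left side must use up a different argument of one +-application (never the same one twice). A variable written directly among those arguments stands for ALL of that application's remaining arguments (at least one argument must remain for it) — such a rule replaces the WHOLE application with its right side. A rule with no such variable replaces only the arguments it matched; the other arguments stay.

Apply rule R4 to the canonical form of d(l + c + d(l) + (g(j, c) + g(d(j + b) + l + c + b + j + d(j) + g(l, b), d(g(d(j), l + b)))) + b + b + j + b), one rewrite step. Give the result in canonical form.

Answer: d(b + c + d(l) + g(b, d(g(d(j), b + l))) + g(j, c) + j + l)

Derivation:
Canonical form:  d(b + c + d(l) + g(b + c + d(b + j) + d(j) + g(l, b) + j + l, d(g(d(j), b + l))) + g(j, c) + j + l)
Match R4:  consume g(l, b), l;  x := b + c + d(b + j) + d(j) + j
The variable takes the whole remainder — replace the entire application.
Result:  d(b + c + d(l) + g(b, d(g(d(j), b + l))) + g(j, c) + j + l)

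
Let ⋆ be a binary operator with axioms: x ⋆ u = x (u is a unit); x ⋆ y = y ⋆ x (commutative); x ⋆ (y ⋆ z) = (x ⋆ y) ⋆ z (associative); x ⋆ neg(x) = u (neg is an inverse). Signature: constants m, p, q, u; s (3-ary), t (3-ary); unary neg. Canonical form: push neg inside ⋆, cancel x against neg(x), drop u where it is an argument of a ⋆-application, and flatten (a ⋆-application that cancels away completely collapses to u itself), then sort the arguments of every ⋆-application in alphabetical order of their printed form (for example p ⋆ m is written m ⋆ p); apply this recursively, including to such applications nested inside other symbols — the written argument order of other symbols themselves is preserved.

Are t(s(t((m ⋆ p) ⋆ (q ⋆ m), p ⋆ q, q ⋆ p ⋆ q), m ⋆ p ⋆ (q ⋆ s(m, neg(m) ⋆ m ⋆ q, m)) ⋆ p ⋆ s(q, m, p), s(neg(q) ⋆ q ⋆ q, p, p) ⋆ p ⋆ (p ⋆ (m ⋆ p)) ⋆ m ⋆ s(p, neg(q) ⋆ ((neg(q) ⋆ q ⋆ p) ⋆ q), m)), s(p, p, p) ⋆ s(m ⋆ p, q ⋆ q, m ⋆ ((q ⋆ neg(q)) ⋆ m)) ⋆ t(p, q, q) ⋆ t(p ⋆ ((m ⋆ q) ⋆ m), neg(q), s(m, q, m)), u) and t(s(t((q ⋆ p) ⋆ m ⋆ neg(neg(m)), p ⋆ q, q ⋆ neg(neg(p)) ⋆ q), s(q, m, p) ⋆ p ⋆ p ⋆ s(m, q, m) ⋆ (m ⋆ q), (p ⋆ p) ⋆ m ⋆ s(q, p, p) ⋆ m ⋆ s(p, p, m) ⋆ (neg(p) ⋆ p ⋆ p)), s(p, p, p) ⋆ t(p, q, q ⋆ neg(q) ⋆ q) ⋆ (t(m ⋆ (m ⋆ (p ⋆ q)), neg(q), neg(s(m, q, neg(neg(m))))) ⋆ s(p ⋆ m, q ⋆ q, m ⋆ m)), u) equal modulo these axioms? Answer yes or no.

Answer: no — t(s(t(m ⋆ m ⋆ p ⋆ q, p ⋆ q, p ⋆ q ⋆ q), m ⋆ p ⋆ p ⋆ q ⋆ s(m, q, m) ⋆ s(q, m, p), m ⋆ m ⋆ p ⋆ p ⋆ p ⋆ s(p, p, m) ⋆ s(q, p, p)), s(m ⋆ p, q ⋆ q, m ⋆ m) ⋆ s(p, p, p) ⋆ t(m ⋆ m ⋆ p ⋆ q, neg(q), s(m, q, m)) ⋆ t(p, q, q), u) vs t(s(t(m ⋆ m ⋆ p ⋆ q, p ⋆ q, p ⋆ q ⋆ q), m ⋆ p ⋆ p ⋆ q ⋆ s(m, q, m) ⋆ s(q, m, p), m ⋆ m ⋆ p ⋆ p ⋆ p ⋆ s(p, p, m) ⋆ s(q, p, p)), s(m ⋆ p, q ⋆ q, m ⋆ m) ⋆ s(p, p, p) ⋆ t(m ⋆ m ⋆ p ⋆ q, neg(q), neg(s(m, q, m))) ⋆ t(p, q, q), u)

Derivation:
Left:  t(s(t((m ⋆ p) ⋆ (q ⋆ m), p ⋆ q, q ⋆ p ⋆ q), m ⋆ p ⋆ (q ⋆ s(m, neg(m) ⋆ m ⋆ q, m)) ⋆ p ⋆ s(q, m, p), s(neg(q) ⋆ q ⋆ q, p, p) ⋆ p ⋆ (p ⋆ (m ⋆ p)) ⋆ m ⋆ s(p, neg(q) ⋆ ((neg(q) ⋆ q ⋆ p) ⋆ q), m)), s(p, p, p) ⋆ s(m ⋆ p, q ⋆ q, m ⋆ ((q ⋆ neg(q)) ⋆ m)) ⋆ t(p, q, q) ⋆ t(p ⋆ ((m ⋆ q) ⋆ m), neg(q), s(m, q, m)), u)
  Work inside:  s(p, p, p) ⋆ s(m ⋆ p, q ⋆ q, m ⋆ ((q ⋆ neg(q)) ⋆ m)) ⋆ t(p, q, q) ⋆ t(p ⋆ ((m ⋆ q) ⋆ m), neg(q), s(m, q, m))
  Collect terms:  s(p, p, p) ⋆ s(m ⋆ p, q ⋆ q, m ⋆ m) ⋆ t(p, q, q) ⋆ t(m ⋆ m ⋆ p ⋆ q, neg(q), s(m, q, m))
  Order the arguments:  s(m ⋆ p, q ⋆ q, m ⋆ m) ⋆ s(p, p, p) ⋆ t(m ⋆ m ⋆ p ⋆ q, neg(q), s(m, q, m)) ⋆ t(p, q, q)
  Rebuild:  t(s(t(m ⋆ m ⋆ p ⋆ q, p ⋆ q, p ⋆ q ⋆ q), m ⋆ p ⋆ p ⋆ q ⋆ s(m, q, m) ⋆ s(q, m, p), m ⋆ m ⋆ p ⋆ p ⋆ p ⋆ s(p, p, m) ⋆ s(q, p, p)), s(m ⋆ p, q ⋆ q, m ⋆ m) ⋆ s(p, p, p) ⋆ t(m ⋆ m ⋆ p ⋆ q, neg(q), s(m, q, m)) ⋆ t(p, q, q), u)
Right:  t(s(t((q ⋆ p) ⋆ m ⋆ neg(neg(m)), p ⋆ q, q ⋆ neg(neg(p)) ⋆ q), s(q, m, p) ⋆ p ⋆ p ⋆ s(m, q, m) ⋆ (m ⋆ q), (p ⋆ p) ⋆ m ⋆ s(q, p, p) ⋆ m ⋆ s(p, p, m) ⋆ (neg(p) ⋆ p ⋆ p)), s(p, p, p) ⋆ t(p, q, q ⋆ neg(q) ⋆ q) ⋆ (t(m ⋆ (m ⋆ (p ⋆ q)), neg(q), neg(s(m, q, neg(neg(m))))) ⋆ s(p ⋆ m, q ⋆ q, m ⋆ m)), u)
  Work inside:  s(p, p, p) ⋆ t(p, q, q ⋆ neg(q) ⋆ q) ⋆ (t(m ⋆ (m ⋆ (p ⋆ q)), neg(q), neg(s(m, q, neg(neg(m))))) ⋆ s(p ⋆ m, q ⋆ q, m ⋆ m))
  Push neg inside:  distribute neg over ⋆ and collapse double neg
  Combine occurrences:  s(p, p, p) ⋆ t(p, q, q) ⋆ t(m ⋆ m ⋆ p ⋆ q, neg(q), neg(s(m, q, m))) ⋆ s(m ⋆ p, q ⋆ q, m ⋆ m)
  Sort:  s(m ⋆ p, q ⋆ q, m ⋆ m) ⋆ s(p, p, p) ⋆ t(m ⋆ m ⋆ p ⋆ q, neg(q), neg(s(m, q, m))) ⋆ t(p, q, q)
  Put back:  t(s(t(m ⋆ m ⋆ p ⋆ q, p ⋆ q, p ⋆ q ⋆ q), m ⋆ p ⋆ p ⋆ q ⋆ s(m, q, m) ⋆ s(q, m, p), m ⋆ m ⋆ p ⋆ p ⋆ p ⋆ s(p, p, m) ⋆ s(q, p, p)), s(m ⋆ p, q ⋆ q, m ⋆ m) ⋆ s(p, p, p) ⋆ t(m ⋆ m ⋆ p ⋆ q, neg(q), neg(s(m, q, m))) ⋆ t(p, q, q), u)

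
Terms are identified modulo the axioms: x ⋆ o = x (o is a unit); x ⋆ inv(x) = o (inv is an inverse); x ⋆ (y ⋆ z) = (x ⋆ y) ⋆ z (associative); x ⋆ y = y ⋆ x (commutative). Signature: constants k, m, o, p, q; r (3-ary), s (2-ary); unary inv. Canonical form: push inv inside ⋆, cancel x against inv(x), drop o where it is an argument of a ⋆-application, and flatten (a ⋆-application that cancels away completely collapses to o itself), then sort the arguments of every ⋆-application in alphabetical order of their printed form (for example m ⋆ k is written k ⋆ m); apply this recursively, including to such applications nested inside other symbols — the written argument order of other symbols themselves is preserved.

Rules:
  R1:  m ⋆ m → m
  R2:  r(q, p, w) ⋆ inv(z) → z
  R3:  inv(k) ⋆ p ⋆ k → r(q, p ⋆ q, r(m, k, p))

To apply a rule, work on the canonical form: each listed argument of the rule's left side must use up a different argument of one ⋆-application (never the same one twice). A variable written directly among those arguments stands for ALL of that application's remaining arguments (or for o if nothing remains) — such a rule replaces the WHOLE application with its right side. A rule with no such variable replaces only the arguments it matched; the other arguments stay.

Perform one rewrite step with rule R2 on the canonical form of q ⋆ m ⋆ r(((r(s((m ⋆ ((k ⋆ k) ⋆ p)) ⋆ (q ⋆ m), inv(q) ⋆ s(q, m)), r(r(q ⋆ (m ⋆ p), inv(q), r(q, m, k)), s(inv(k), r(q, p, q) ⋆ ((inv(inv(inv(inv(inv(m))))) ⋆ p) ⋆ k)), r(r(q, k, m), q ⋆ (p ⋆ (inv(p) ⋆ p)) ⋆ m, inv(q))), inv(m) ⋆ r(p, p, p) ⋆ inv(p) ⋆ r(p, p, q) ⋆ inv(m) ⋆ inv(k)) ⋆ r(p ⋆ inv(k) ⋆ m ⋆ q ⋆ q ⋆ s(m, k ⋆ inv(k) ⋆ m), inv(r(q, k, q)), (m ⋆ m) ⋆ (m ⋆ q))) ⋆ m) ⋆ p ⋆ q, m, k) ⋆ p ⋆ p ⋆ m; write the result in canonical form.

Answer: m ⋆ m ⋆ p ⋆ p ⋆ q ⋆ r(m ⋆ p ⋆ q ⋆ r(inv(k) ⋆ m ⋆ p ⋆ q ⋆ q ⋆ s(m, m), inv(r(q, k, q)), m ⋆ m ⋆ m ⋆ q) ⋆ r(s(k ⋆ k ⋆ m ⋆ m ⋆ p ⋆ q, inv(q) ⋆ s(q, m)), r(r(m ⋆ p ⋆ q, inv(q), r(q, m, k)), s(inv(k), k ⋆ m ⋆ p), r(r(q, k, m), m ⋆ p ⋆ q, inv(q))), inv(k) ⋆ inv(m) ⋆ inv(m) ⋆ inv(p) ⋆ r(p, p, p) ⋆ r(p, p, q)), m, k)

Derivation:
Canonical form:  m ⋆ m ⋆ p ⋆ p ⋆ q ⋆ r(m ⋆ p ⋆ q ⋆ r(inv(k) ⋆ m ⋆ p ⋆ q ⋆ q ⋆ s(m, m), inv(r(q, k, q)), m ⋆ m ⋆ m ⋆ q) ⋆ r(s(k ⋆ k ⋆ m ⋆ m ⋆ p ⋆ q, inv(q) ⋆ s(q, m)), r(r(m ⋆ p ⋆ q, inv(q), r(q, m, k)), s(inv(k), inv(m) ⋆ k ⋆ p ⋆ r(q, p, q)), r(r(q, k, m), m ⋆ p ⋆ q, inv(q))), inv(k) ⋆ inv(m) ⋆ inv(m) ⋆ inv(p) ⋆ r(p, p, p) ⋆ r(p, p, q)), m, k)
Match R2:  consume inv(m), r(q, p, q);  w := q, z := m
Result:  m ⋆ m ⋆ p ⋆ p ⋆ q ⋆ r(m ⋆ p ⋆ q ⋆ r(inv(k) ⋆ m ⋆ p ⋆ q ⋆ q ⋆ s(m, m), inv(r(q, k, q)), m ⋆ m ⋆ m ⋆ q) ⋆ r(s(k ⋆ k ⋆ m ⋆ m ⋆ p ⋆ q, inv(q) ⋆ s(q, m)), r(r(m ⋆ p ⋆ q, inv(q), r(q, m, k)), s(inv(k), k ⋆ m ⋆ p), r(r(q, k, m), m ⋆ p ⋆ q, inv(q))), inv(k) ⋆ inv(m) ⋆ inv(m) ⋆ inv(p) ⋆ r(p, p, p) ⋆ r(p, p, q)), m, k)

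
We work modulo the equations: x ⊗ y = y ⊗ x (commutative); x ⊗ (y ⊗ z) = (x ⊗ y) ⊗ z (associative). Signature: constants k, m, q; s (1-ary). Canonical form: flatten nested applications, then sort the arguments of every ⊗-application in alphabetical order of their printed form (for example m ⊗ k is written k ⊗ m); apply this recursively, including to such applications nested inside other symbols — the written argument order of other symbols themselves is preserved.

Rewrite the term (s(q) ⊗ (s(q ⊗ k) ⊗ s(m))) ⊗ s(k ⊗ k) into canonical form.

Merge nested applications:  s(q) ⊗ s(q ⊗ k) ⊗ s(m) ⊗ s(k ⊗ k)
Canonicalize subterm:  s(q ⊗ k)  →  s(k ⊗ q)
Sort:  s(k ⊗ k) ⊗ s(k ⊗ q) ⊗ s(m) ⊗ s(q)

Answer: s(k ⊗ k) ⊗ s(k ⊗ q) ⊗ s(m) ⊗ s(q)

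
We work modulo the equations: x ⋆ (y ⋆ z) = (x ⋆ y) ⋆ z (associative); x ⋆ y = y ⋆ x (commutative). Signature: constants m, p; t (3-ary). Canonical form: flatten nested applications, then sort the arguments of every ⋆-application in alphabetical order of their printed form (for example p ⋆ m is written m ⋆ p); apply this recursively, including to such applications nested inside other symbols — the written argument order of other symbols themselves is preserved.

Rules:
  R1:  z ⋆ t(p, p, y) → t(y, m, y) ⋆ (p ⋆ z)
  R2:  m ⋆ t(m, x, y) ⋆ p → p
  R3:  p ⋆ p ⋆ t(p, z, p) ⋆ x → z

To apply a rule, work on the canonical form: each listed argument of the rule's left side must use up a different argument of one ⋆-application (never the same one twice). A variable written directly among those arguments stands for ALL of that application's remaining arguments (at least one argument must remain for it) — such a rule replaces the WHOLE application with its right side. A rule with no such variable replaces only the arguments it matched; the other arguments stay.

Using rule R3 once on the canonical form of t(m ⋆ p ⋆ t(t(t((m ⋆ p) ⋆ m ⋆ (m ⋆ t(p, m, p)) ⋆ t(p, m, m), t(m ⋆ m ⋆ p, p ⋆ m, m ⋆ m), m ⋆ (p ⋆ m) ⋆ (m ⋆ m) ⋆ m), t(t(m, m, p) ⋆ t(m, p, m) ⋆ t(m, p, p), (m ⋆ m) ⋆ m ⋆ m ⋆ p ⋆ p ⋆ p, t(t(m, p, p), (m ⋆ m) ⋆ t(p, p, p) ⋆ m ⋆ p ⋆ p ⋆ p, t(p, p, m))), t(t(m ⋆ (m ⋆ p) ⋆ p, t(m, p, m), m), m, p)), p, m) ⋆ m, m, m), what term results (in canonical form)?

Canonical form:  t(m ⋆ m ⋆ p ⋆ t(t(t(m ⋆ m ⋆ m ⋆ p ⋆ t(p, m, m) ⋆ t(p, m, p), t(m ⋆ m ⋆ p, m ⋆ p, m ⋆ m), m ⋆ m ⋆ m ⋆ m ⋆ m ⋆ p), t(t(m, m, p) ⋆ t(m, p, m) ⋆ t(m, p, p), m ⋆ m ⋆ m ⋆ m ⋆ p ⋆ p ⋆ p, t(t(m, p, p), m ⋆ m ⋆ m ⋆ p ⋆ p ⋆ p ⋆ t(p, p, p), t(p, p, m))), t(t(m ⋆ m ⋆ p ⋆ p, t(m, p, m), m), m, p)), p, m), m, m)
Apply R3:  consuming p, p, t(p, p, p);  x := m ⋆ m ⋆ m ⋆ p, z := p
The variable takes the whole remainder — replace the entire application.
New term:  t(m ⋆ m ⋆ p ⋆ t(t(t(m ⋆ m ⋆ m ⋆ p ⋆ t(p, m, m) ⋆ t(p, m, p), t(m ⋆ m ⋆ p, m ⋆ p, m ⋆ m), m ⋆ m ⋆ m ⋆ m ⋆ m ⋆ p), t(t(m, m, p) ⋆ t(m, p, m) ⋆ t(m, p, p), m ⋆ m ⋆ m ⋆ m ⋆ p ⋆ p ⋆ p, t(t(m, p, p), p, t(p, p, m))), t(t(m ⋆ m ⋆ p ⋆ p, t(m, p, m), m), m, p)), p, m), m, m)

Answer: t(m ⋆ m ⋆ p ⋆ t(t(t(m ⋆ m ⋆ m ⋆ p ⋆ t(p, m, m) ⋆ t(p, m, p), t(m ⋆ m ⋆ p, m ⋆ p, m ⋆ m), m ⋆ m ⋆ m ⋆ m ⋆ m ⋆ p), t(t(m, m, p) ⋆ t(m, p, m) ⋆ t(m, p, p), m ⋆ m ⋆ m ⋆ m ⋆ p ⋆ p ⋆ p, t(t(m, p, p), p, t(p, p, m))), t(t(m ⋆ m ⋆ p ⋆ p, t(m, p, m), m), m, p)), p, m), m, m)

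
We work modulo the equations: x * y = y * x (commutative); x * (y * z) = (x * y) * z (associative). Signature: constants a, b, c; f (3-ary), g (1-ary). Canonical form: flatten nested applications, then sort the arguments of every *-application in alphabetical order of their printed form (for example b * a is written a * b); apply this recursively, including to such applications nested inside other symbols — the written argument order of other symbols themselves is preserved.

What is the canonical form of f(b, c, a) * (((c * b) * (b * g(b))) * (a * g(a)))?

Un-nest:  f(b, c, a) * c * b * b * g(b) * a * g(a)
Sort arguments:  a * b * b * c * f(b, c, a) * g(a) * g(b)

Answer: a * b * b * c * f(b, c, a) * g(a) * g(b)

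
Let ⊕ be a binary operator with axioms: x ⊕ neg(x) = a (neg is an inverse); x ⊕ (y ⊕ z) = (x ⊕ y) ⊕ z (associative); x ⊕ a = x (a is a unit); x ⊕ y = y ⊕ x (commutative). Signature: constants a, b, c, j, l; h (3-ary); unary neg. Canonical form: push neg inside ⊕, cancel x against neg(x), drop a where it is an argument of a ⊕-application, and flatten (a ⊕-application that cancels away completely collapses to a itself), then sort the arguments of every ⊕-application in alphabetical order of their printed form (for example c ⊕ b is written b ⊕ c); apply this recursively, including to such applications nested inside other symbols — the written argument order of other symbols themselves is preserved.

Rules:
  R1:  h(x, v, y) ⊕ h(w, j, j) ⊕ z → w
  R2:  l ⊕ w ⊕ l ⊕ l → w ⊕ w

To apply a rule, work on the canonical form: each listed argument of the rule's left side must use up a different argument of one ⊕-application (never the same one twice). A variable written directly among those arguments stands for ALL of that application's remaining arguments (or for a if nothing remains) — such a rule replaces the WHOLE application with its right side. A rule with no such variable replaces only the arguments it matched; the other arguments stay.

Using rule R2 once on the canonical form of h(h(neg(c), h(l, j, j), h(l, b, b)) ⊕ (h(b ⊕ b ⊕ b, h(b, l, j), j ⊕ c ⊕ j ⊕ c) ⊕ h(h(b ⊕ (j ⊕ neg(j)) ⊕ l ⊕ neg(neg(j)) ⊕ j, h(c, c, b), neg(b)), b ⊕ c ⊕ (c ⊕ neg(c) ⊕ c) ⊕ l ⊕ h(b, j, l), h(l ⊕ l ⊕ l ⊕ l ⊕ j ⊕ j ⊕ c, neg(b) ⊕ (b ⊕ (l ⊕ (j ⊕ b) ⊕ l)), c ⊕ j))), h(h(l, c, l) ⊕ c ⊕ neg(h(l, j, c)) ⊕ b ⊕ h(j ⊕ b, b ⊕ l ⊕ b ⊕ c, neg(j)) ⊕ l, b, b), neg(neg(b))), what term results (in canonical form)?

Canonical form:  h(h(b ⊕ b ⊕ b, h(b, l, j), c ⊕ c ⊕ j ⊕ j) ⊕ h(h(b ⊕ j ⊕ j ⊕ l, h(c, c, b), neg(b)), b ⊕ c ⊕ c ⊕ h(b, j, l) ⊕ l, h(c ⊕ j ⊕ j ⊕ l ⊕ l ⊕ l ⊕ l, b ⊕ j ⊕ l ⊕ l, c ⊕ j)) ⊕ h(neg(c), h(l, j, j), h(l, b, b)), h(b ⊕ c ⊕ h(b ⊕ j, b ⊕ b ⊕ c ⊕ l, neg(j)) ⊕ h(l, c, l) ⊕ l ⊕ neg(h(l, j, c)), b, b), b)
Apply R2:  consuming l, l, l;  w := c ⊕ j ⊕ j ⊕ l
The variable takes the whole remainder — replace the entire application.
Result:  h(h(b ⊕ b ⊕ b, h(b, l, j), c ⊕ c ⊕ j ⊕ j) ⊕ h(h(b ⊕ j ⊕ j ⊕ l, h(c, c, b), neg(b)), b ⊕ c ⊕ c ⊕ h(b, j, l) ⊕ l, h(c ⊕ c ⊕ j ⊕ j ⊕ j ⊕ j ⊕ l ⊕ l, b ⊕ j ⊕ l ⊕ l, c ⊕ j)) ⊕ h(neg(c), h(l, j, j), h(l, b, b)), h(b ⊕ c ⊕ h(b ⊕ j, b ⊕ b ⊕ c ⊕ l, neg(j)) ⊕ h(l, c, l) ⊕ l ⊕ neg(h(l, j, c)), b, b), b)

Answer: h(h(b ⊕ b ⊕ b, h(b, l, j), c ⊕ c ⊕ j ⊕ j) ⊕ h(h(b ⊕ j ⊕ j ⊕ l, h(c, c, b), neg(b)), b ⊕ c ⊕ c ⊕ h(b, j, l) ⊕ l, h(c ⊕ c ⊕ j ⊕ j ⊕ j ⊕ j ⊕ l ⊕ l, b ⊕ j ⊕ l ⊕ l, c ⊕ j)) ⊕ h(neg(c), h(l, j, j), h(l, b, b)), h(b ⊕ c ⊕ h(b ⊕ j, b ⊕ b ⊕ c ⊕ l, neg(j)) ⊕ h(l, c, l) ⊕ l ⊕ neg(h(l, j, c)), b, b), b)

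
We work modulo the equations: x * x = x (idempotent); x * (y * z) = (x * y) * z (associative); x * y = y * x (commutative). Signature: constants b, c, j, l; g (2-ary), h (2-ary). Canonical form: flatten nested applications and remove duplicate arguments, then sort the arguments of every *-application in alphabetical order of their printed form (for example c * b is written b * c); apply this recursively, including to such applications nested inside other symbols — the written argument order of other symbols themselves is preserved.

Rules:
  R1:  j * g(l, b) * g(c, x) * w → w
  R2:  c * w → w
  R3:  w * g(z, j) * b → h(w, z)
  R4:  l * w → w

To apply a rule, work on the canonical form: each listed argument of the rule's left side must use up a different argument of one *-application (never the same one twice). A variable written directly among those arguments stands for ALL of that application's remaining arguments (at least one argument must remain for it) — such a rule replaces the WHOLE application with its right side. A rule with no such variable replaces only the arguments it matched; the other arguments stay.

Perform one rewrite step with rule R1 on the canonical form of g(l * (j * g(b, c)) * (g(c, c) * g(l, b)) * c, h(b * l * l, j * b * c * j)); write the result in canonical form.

Canonical form:  g(c * g(b, c) * g(c, c) * g(l, b) * j * l, h(b * l, b * c * j))
R1 matches:  uses g(c, c), g(l, b), j;  w := c * g(b, c) * l, x := c
The extension variable absorbs all remaining arguments, so the whole application is rewritten.
New term:  g(c * g(b, c) * l, h(b * l, b * c * j))

Answer: g(c * g(b, c) * l, h(b * l, b * c * j))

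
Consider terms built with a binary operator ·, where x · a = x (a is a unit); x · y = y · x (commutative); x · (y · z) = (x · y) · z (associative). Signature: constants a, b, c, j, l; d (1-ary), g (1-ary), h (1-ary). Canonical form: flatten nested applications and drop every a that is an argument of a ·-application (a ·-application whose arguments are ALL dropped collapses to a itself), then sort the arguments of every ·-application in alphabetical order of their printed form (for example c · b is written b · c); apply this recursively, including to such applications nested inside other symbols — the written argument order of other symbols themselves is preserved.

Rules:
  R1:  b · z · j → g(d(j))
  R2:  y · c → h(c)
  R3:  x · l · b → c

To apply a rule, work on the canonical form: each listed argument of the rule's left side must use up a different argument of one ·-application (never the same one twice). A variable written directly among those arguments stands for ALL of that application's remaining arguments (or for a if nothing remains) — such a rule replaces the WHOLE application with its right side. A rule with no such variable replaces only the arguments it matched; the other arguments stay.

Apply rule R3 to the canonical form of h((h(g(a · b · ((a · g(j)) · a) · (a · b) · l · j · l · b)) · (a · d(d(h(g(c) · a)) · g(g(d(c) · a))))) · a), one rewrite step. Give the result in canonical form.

Canonical form:  h(d(d(h(g(c))) · g(g(d(c)))) · h(g(b · b · b · g(j) · j · l · l)))
Match R3:  consume b, l;  x := b · b · g(j) · j · l
The extension variable absorbs all remaining arguments, so the whole application is rewritten.
Result:  h(d(d(h(g(c))) · g(g(d(c)))) · h(g(c)))

Answer: h(d(d(h(g(c))) · g(g(d(c)))) · h(g(c)))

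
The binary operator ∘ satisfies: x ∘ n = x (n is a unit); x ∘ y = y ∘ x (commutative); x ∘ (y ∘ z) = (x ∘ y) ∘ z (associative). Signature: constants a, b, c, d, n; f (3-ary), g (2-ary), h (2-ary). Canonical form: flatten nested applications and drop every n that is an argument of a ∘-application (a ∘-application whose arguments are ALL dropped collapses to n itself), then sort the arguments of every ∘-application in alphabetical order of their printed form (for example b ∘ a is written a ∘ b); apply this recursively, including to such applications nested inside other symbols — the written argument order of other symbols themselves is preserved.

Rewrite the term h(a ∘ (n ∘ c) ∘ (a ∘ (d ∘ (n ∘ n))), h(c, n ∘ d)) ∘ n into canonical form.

Inside:  h(a ∘ (n ∘ c) ∘ (a ∘ (d ∘ (n ∘ n))), h(c, n ∘ d))  →  h(a ∘ a ∘ c ∘ d, h(c, d))
Drop the unit:  drop n
Sort:  h(a ∘ a ∘ c ∘ d, h(c, d))

Answer: h(a ∘ a ∘ c ∘ d, h(c, d))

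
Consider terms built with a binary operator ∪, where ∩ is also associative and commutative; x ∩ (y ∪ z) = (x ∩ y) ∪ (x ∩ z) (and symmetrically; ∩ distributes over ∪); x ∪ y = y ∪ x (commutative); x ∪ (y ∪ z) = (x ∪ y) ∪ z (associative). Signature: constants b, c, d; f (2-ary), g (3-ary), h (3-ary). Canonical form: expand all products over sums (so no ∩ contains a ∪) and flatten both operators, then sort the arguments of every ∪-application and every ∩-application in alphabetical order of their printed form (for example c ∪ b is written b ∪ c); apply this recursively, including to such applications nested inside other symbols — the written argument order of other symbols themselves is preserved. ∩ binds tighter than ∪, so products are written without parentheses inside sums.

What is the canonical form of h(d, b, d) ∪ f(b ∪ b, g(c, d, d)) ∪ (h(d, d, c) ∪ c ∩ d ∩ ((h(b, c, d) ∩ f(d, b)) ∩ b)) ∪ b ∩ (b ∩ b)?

Answer: b ∩ b ∩ b ∪ b ∩ c ∩ d ∩ f(d, b) ∩ h(b, c, d) ∪ f(b ∪ b, g(c, d, d)) ∪ h(d, b, d) ∪ h(d, d, c)

Derivation:
Merge nested applications:  h(d, b, d) ∪ f(b ∪ b, g(c, d, d)) ∪ h(d, d, c) ∪ b ∩ c ∩ d ∩ f(d, b) ∩ h(b, c, d) ∪ b ∩ b ∩ b
Order the arguments:  b ∩ b ∩ b ∪ b ∩ c ∩ d ∩ f(d, b) ∩ h(b, c, d) ∪ f(b ∪ b, g(c, d, d)) ∪ h(d, b, d) ∪ h(d, d, c)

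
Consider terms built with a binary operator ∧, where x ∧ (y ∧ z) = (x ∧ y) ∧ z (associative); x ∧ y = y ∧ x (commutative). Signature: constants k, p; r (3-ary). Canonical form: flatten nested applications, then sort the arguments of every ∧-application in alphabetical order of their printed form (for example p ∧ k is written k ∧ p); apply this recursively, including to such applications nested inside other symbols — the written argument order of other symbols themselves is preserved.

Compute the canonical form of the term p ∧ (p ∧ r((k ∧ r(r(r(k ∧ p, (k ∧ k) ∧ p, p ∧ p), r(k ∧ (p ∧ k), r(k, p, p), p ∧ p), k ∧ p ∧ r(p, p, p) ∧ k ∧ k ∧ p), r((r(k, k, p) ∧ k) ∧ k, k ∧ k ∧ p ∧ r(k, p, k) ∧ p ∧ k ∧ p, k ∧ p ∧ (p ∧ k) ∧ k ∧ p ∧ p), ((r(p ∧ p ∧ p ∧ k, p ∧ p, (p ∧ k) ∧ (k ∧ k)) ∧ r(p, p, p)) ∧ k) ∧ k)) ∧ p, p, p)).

Merge nested applications:  p ∧ p ∧ r((k ∧ r(r(r(k ∧ p, (k ∧ k) ∧ p, p ∧ p), r(k ∧ (p ∧ k), r(k, p, p), p ∧ p), k ∧ p ∧ r(p, p, p) ∧ k ∧ k ∧ p), r((r(k, k, p) ∧ k) ∧ k, k ∧ k ∧ p ∧ r(k, p, k) ∧ p ∧ k ∧ p, k ∧ p ∧ (p ∧ k) ∧ k ∧ p ∧ p), ((r(p ∧ p ∧ p ∧ k, p ∧ p, (p ∧ k) ∧ (k ∧ k)) ∧ r(p, p, p)) ∧ k) ∧ k)) ∧ p, p, p)
Inside:  r((k ∧ r(r(r(k ∧ p, (k ∧ k) ∧ p, p ∧ p), r(k ∧ (p ∧ k), r(k, p, p), p ∧ p), k ∧ p ∧ r(p, p, p) ∧ k ∧ k ∧ p), r((r(k, k, p) ∧ k) ∧ k, k ∧ k ∧ p ∧ r(k, p, k) ∧ p ∧ k ∧ p, k ∧ p ∧ (p ∧ k) ∧ k ∧ p ∧ p), ((r(p ∧ p ∧ p ∧ k, p ∧ p, (p ∧ k) ∧ (k ∧ k)) ∧ r(p, p, p)) ∧ k) ∧ k)) ∧ p, p, p)  →  r(k ∧ p ∧ r(r(r(k ∧ p, k ∧ k ∧ p, p ∧ p), r(k ∧ k ∧ p, r(k, p, p), p ∧ p), k ∧ k ∧ k ∧ p ∧ p ∧ r(p, p, p)), r(k ∧ k ∧ r(k, k, p), k ∧ k ∧ k ∧ p ∧ p ∧ p ∧ r(k, p, k), k ∧ k ∧ k ∧ p ∧ p ∧ p ∧ p), k ∧ k ∧ r(k ∧ p ∧ p ∧ p, p ∧ p, k ∧ k ∧ k ∧ p) ∧ r(p, p, p)), p, p)
Sort:  p ∧ p ∧ r(k ∧ p ∧ r(r(r(k ∧ p, k ∧ k ∧ p, p ∧ p), r(k ∧ k ∧ p, r(k, p, p), p ∧ p), k ∧ k ∧ k ∧ p ∧ p ∧ r(p, p, p)), r(k ∧ k ∧ r(k, k, p), k ∧ k ∧ k ∧ p ∧ p ∧ p ∧ r(k, p, k), k ∧ k ∧ k ∧ p ∧ p ∧ p ∧ p), k ∧ k ∧ r(k ∧ p ∧ p ∧ p, p ∧ p, k ∧ k ∧ k ∧ p) ∧ r(p, p, p)), p, p)

Answer: p ∧ p ∧ r(k ∧ p ∧ r(r(r(k ∧ p, k ∧ k ∧ p, p ∧ p), r(k ∧ k ∧ p, r(k, p, p), p ∧ p), k ∧ k ∧ k ∧ p ∧ p ∧ r(p, p, p)), r(k ∧ k ∧ r(k, k, p), k ∧ k ∧ k ∧ p ∧ p ∧ p ∧ r(k, p, k), k ∧ k ∧ k ∧ p ∧ p ∧ p ∧ p), k ∧ k ∧ r(k ∧ p ∧ p ∧ p, p ∧ p, k ∧ k ∧ k ∧ p) ∧ r(p, p, p)), p, p)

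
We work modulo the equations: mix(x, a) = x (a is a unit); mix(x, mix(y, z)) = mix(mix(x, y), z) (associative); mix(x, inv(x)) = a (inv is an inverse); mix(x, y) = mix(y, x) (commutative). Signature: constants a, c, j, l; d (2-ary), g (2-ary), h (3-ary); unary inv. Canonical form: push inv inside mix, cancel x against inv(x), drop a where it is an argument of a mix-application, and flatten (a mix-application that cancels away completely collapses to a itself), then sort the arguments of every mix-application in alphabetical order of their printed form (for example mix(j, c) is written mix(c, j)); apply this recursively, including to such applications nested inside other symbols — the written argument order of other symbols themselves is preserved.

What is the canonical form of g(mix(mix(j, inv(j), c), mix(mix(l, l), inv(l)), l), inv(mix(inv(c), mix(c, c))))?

Focus inside:  mix(mix(j, inv(j), c), mix(mix(l, l), inv(l)), l)
Cancel inverse pairs:  j cancels
Collect terms:  mix(c, l, l)
Reassemble:  g(mix(c, l, l), inv(c))

Answer: g(mix(c, l, l), inv(c))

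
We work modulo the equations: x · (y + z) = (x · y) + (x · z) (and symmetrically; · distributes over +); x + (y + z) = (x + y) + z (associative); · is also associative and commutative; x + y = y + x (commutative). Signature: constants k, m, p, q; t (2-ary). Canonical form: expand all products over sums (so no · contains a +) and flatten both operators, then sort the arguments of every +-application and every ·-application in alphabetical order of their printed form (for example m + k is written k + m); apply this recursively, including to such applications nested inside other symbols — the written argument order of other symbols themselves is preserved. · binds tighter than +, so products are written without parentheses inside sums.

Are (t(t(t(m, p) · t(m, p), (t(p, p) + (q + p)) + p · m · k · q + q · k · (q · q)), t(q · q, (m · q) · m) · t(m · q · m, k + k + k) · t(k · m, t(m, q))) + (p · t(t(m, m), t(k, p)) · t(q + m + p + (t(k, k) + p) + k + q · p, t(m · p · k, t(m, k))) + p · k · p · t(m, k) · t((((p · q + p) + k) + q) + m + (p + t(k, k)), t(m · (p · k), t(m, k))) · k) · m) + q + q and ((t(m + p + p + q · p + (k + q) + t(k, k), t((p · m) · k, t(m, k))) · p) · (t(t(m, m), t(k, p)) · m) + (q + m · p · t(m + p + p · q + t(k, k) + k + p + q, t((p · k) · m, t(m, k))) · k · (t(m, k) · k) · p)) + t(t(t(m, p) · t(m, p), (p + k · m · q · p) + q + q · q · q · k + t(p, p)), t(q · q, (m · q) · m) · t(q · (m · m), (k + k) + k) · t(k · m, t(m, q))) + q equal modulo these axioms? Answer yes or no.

Left:  (t(t(t(m, p) · t(m, p), (t(p, p) + (q + p)) + p · m · k · q + q · k · (q · q)), t(q · q, (m · q) · m) · t(m · q · m, k + k + k) · t(k · m, t(m, q))) + (p · t(t(m, m), t(k, p)) · t(q + m + p + (t(k, k) + p) + k + q · p, t(m · p · k, t(m, k))) + p · k · p · t(m, k) · t((((p · q + p) + k) + q) + m + (p + t(k, k)), t(m · (p · k), t(m, k))) · k) · m) + q + q
  Expand:  t(t(t(m, p) · t(m, p), k · m · p · q + k · q · q · q + p + q + t(p, p)), t(k · m, t(m, q)) · t(m · m · q, k + k + k) · t(q · q, m · m · q)) + m · p · t(k + m + p + p + p · q + q + t(k, k), t(k · m · p, t(m, k))) · t(t(m, m), t(k, p)) + k · k · m · p · p · t(k + m + p + p + p · q + q + t(k, k), t(k · m · p, t(m, k))) · t(m, k) + q + q
  Sort arguments:  k · k · m · p · p · t(k + m + p + p + p · q + q + t(k, k), t(k · m · p, t(m, k))) · t(m, k) + m · p · t(k + m + p + p + p · q + q + t(k, k), t(k · m · p, t(m, k))) · t(t(m, m), t(k, p)) + q + q + t(t(t(m, p) · t(m, p), k · m · p · q + k · q · q · q + p + q + t(p, p)), t(k · m, t(m, q)) · t(m · m · q, k + k + k) · t(q · q, m · m · q))
Right:  ((t(m + p + p + q · p + (k + q) + t(k, k), t((p · m) · k, t(m, k))) · p) · (t(t(m, m), t(k, p)) · m) + (q + m · p · t(m + p + p · q + t(k, k) + k + p + q, t((p · k) · m, t(m, k))) · k · (t(m, k) · k) · p)) + t(t(t(m, p) · t(m, p), (p + k · m · q · p) + q + q · q · q · k + t(p, p)), t(q · q, (m · q) · m) · t(q · (m · m), (k + k) + k) · t(k · m, t(m, q))) + q
  Un-nest:  m · p · t(k + m + p + p + p · q + q + t(k, k), t(k · m · p, t(m, k))) · t(t(m, m), t(k, p)) + q + k · k · m · p · p · t(k + m + p + p + p · q + q + t(k, k), t(k · m · p, t(m, k))) · t(m, k) + t(t(t(m, p) · t(m, p), k · m · p · q + k · q · q · q + p + q + t(p, p)), t(k · m, t(m, q)) · t(m · m · q, k + k + k) · t(q · q, m · m · q)) + q
  Sort arguments:  k · k · m · p · p · t(k + m + p + p + p · q + q + t(k, k), t(k · m · p, t(m, k))) · t(m, k) + m · p · t(k + m + p + p + p · q + q + t(k, k), t(k · m · p, t(m, k))) · t(t(m, m), t(k, p)) + q + q + t(t(t(m, p) · t(m, p), k · m · p · q + k · q · q · q + p + q + t(p, p)), t(k · m, t(m, q)) · t(m · m · q, k + k + k) · t(q · q, m · m · q))

Answer: yes — both canonical forms are k · k · m · p · p · t(k + m + p + p + p · q + q + t(k, k), t(k · m · p, t(m, k))) · t(m, k) + m · p · t(k + m + p + p + p · q + q + t(k, k), t(k · m · p, t(m, k))) · t(t(m, m), t(k, p)) + q + q + t(t(t(m, p) · t(m, p), k · m · p · q + k · q · q · q + p + q + t(p, p)), t(k · m, t(m, q)) · t(m · m · q, k + k + k) · t(q · q, m · m · q))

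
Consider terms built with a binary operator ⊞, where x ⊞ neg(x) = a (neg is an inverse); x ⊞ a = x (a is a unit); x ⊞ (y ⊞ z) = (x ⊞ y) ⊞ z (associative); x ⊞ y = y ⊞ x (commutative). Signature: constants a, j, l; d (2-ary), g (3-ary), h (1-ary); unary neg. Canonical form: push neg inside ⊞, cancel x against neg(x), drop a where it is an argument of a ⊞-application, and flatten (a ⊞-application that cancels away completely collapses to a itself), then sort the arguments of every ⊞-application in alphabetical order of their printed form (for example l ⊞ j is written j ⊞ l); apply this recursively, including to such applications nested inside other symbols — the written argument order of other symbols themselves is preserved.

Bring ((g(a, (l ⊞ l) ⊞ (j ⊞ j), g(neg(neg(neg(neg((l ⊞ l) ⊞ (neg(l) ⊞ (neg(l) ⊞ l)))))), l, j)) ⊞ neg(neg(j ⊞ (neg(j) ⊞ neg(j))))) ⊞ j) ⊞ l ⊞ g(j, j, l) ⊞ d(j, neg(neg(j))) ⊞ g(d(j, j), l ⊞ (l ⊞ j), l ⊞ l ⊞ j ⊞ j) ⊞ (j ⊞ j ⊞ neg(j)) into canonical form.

Push neg inside:  distribute neg over ⊞ and collapse double neg
Collect terms:  g(a, j ⊞ j ⊞ l ⊞ l, g(l, l, j)) ⊞ j ⊞ l ⊞ g(j, j, l) ⊞ d(j, j) ⊞ g(d(j, j), j ⊞ l ⊞ l, j ⊞ j ⊞ l ⊞ l)
Sort arguments:  d(j, j) ⊞ g(a, j ⊞ j ⊞ l ⊞ l, g(l, l, j)) ⊞ g(d(j, j), j ⊞ l ⊞ l, j ⊞ j ⊞ l ⊞ l) ⊞ g(j, j, l) ⊞ j ⊞ l

Answer: d(j, j) ⊞ g(a, j ⊞ j ⊞ l ⊞ l, g(l, l, j)) ⊞ g(d(j, j), j ⊞ l ⊞ l, j ⊞ j ⊞ l ⊞ l) ⊞ g(j, j, l) ⊞ j ⊞ l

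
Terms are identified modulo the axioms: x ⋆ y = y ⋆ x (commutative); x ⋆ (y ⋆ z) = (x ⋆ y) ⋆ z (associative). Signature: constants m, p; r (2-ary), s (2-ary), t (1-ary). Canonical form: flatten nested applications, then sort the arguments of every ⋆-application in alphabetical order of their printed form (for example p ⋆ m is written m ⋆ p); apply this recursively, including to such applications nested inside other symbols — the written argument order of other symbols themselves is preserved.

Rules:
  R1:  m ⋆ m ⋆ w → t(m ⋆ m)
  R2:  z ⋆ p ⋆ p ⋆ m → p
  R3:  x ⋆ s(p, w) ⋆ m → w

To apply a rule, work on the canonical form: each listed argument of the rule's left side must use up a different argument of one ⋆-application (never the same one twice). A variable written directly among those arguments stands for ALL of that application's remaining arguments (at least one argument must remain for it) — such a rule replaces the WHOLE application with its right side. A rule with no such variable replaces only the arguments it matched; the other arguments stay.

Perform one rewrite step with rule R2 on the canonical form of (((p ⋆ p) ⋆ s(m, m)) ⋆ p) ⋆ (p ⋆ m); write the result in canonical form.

Answer: p

Derivation:
Canonical form:  m ⋆ p ⋆ p ⋆ p ⋆ p ⋆ s(m, m)
R2 matches:  uses m, p, p;  z := p ⋆ p ⋆ s(m, m)
The extension variable absorbs all remaining arguments, so the whole application is rewritten.
Giving:  p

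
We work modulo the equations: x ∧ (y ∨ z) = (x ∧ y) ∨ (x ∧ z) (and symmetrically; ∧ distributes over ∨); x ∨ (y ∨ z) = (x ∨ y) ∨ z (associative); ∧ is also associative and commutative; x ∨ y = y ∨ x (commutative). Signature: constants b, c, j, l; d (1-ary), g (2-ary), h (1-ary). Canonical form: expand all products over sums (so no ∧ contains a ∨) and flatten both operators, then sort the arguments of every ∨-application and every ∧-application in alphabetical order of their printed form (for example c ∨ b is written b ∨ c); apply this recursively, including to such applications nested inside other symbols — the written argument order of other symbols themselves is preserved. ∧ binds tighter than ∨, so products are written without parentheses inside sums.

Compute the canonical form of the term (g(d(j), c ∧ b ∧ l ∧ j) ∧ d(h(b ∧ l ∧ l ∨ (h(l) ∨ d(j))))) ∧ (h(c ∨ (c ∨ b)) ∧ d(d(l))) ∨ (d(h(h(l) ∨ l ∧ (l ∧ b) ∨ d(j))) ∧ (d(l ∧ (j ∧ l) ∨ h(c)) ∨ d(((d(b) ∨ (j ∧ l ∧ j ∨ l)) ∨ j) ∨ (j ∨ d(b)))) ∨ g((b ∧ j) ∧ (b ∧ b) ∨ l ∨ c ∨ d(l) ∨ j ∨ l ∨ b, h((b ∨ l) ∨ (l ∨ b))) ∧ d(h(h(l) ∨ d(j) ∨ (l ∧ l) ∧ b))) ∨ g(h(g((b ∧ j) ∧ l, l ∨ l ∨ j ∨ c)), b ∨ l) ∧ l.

Answer: d(d(b) ∨ d(b) ∨ j ∨ j ∨ j ∧ j ∧ l ∨ l) ∧ d(h(b ∧ l ∧ l ∨ d(j) ∨ h(l))) ∨ d(d(l)) ∧ d(h(b ∧ l ∧ l ∨ d(j) ∨ h(l))) ∧ g(d(j), b ∧ c ∧ j ∧ l) ∧ h(b ∨ c ∨ c) ∨ d(h(b ∧ l ∧ l ∨ d(j) ∨ h(l))) ∧ d(h(c) ∨ j ∧ l ∧ l) ∨ d(h(b ∧ l ∧ l ∨ d(j) ∨ h(l))) ∧ g(b ∨ b ∧ b ∧ b ∧ j ∨ c ∨ d(l) ∨ j ∨ l ∨ l, h(b ∨ b ∨ l ∨ l)) ∨ g(h(g(b ∧ j ∧ l, c ∨ j ∨ l ∨ l)), b ∨ l) ∧ l

Derivation:
Expand:  d(d(l)) ∧ d(h(b ∧ l ∧ l ∨ d(j) ∨ h(l))) ∧ g(d(j), b ∧ c ∧ j ∧ l) ∧ h(b ∨ c ∨ c) ∨ d(h(b ∧ l ∧ l ∨ d(j) ∨ h(l))) ∧ d(h(c) ∨ j ∧ l ∧ l) ∨ d(d(b) ∨ d(b) ∨ j ∨ j ∨ j ∧ j ∧ l ∨ l) ∧ d(h(b ∧ l ∧ l ∨ d(j) ∨ h(l))) ∨ d(h(b ∧ l ∧ l ∨ d(j) ∨ h(l))) ∧ g(b ∨ b ∧ b ∧ b ∧ j ∨ c ∨ d(l) ∨ j ∨ l ∨ l, h(b ∨ b ∨ l ∨ l)) ∨ g(h(g(b ∧ j ∧ l, c ∨ j ∨ l ∨ l)), b ∨ l) ∧ l
Order the arguments:  d(d(b) ∨ d(b) ∨ j ∨ j ∨ j ∧ j ∧ l ∨ l) ∧ d(h(b ∧ l ∧ l ∨ d(j) ∨ h(l))) ∨ d(d(l)) ∧ d(h(b ∧ l ∧ l ∨ d(j) ∨ h(l))) ∧ g(d(j), b ∧ c ∧ j ∧ l) ∧ h(b ∨ c ∨ c) ∨ d(h(b ∧ l ∧ l ∨ d(j) ∨ h(l))) ∧ d(h(c) ∨ j ∧ l ∧ l) ∨ d(h(b ∧ l ∧ l ∨ d(j) ∨ h(l))) ∧ g(b ∨ b ∧ b ∧ b ∧ j ∨ c ∨ d(l) ∨ j ∨ l ∨ l, h(b ∨ b ∨ l ∨ l)) ∨ g(h(g(b ∧ j ∧ l, c ∨ j ∨ l ∨ l)), b ∨ l) ∧ l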